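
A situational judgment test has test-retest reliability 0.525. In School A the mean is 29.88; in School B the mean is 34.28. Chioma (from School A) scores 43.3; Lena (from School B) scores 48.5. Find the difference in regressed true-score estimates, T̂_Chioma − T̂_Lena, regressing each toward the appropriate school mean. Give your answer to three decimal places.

T̂_Chioma = 0.525(43.3) + 0.475(29.88) = 36.92550
T̂_Lena = 0.525(48.5) + 0.475(34.28) = 41.74550
Difference = 36.92550 − 41.74550 = -4.82000

-4.820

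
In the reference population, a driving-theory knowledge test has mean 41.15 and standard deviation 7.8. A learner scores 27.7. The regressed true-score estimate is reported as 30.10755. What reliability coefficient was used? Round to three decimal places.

T̂ = ρX + (1 − ρ)μ  ⇒  T̂ − μ = ρ(X − μ)
ρ = (T̂ − μ)/(X − μ) = (30.10755 − 41.15) / (27.7 − 41.15) = -11.04245 / -13.45 = 0.82100

0.821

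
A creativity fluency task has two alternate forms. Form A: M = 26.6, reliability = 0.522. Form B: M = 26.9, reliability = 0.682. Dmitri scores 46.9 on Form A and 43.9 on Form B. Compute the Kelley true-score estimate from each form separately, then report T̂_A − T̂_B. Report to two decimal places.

-1.30

T̂_A = 0.522(46.9) + 0.478(26.6) = 37.1966
T̂_B = 0.682(43.9) + 0.318(26.9) = 38.4940
T̂_A − T̂_B = -1.2974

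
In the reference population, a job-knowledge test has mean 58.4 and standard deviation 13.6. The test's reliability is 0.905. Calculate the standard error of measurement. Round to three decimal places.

4.192

SEM = SD · √(1 − ρ) = 13.6 × √0.095 = 13.6 × 0.3082 = 4.1918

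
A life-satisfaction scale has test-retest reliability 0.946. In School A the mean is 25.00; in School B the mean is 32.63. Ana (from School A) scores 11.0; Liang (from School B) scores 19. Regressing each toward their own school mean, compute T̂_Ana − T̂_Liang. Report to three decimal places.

-7.980

T̂_Ana = 0.946(11.0) + 0.054(25.00) = 11.75600
T̂_Liang = 0.946(19) + 0.054(32.63) = 19.73602
Difference = 11.75600 − 19.73602 = -7.98002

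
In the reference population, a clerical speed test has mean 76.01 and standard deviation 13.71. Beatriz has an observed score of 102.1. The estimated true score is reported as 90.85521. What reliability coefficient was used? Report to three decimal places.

T̂ = ρX + (1 − ρ)μ  ⇒  T̂ − μ = ρ(X − μ)
ρ = (T̂ − μ)/(X − μ) = (90.85521 − 76.01) / (102.1 − 76.01) = 14.84521 / 26.09 = 0.56900

0.569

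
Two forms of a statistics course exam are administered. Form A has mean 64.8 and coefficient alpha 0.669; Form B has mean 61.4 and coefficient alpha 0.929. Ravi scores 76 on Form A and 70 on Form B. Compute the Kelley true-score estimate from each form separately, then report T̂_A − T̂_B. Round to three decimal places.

T̂_A = 0.669(76) + 0.331(64.8) = 72.29280
T̂_B = 0.929(70) + 0.071(61.4) = 69.38940
T̂_A − T̂_B = 2.90340

2.903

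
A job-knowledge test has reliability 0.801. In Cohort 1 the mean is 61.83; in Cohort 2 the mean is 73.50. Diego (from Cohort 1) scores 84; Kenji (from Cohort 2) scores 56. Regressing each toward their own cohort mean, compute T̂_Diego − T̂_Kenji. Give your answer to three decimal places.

20.106

T̂_Diego = 0.801(84) + 0.199(61.83) = 79.58817
T̂_Kenji = 0.801(56) + 0.199(73.50) = 59.48250
Difference = 79.58817 − 59.48250 = 20.10567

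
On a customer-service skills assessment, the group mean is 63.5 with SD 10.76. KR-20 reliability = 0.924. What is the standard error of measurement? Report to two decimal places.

2.97

SEM = SD · √(1 − ρ) = 10.76 × √0.076 = 10.76 × 0.2757 = 2.966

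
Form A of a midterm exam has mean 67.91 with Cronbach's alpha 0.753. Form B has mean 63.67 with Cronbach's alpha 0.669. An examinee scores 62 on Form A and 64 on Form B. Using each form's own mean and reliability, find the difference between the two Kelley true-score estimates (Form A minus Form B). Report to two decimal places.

-0.43

T̂_A = 0.753(62) + 0.247(67.91) = 63.4598
T̂_B = 0.669(64) + 0.331(63.67) = 63.8908
T̂_A − T̂_B = -0.4310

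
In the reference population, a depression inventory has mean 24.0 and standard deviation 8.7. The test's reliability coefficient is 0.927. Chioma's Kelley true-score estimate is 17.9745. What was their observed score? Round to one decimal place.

T̂ = ρX + (1 − ρ)μ  ⇒  X = (T̂ − (1 − ρ)μ) / ρ
X = (17.9745 − 0.073 × 24.0) / 0.927 = (17.9745 − 1.7520) / 0.927 = 16.2225 / 0.927 = 17.500

17.5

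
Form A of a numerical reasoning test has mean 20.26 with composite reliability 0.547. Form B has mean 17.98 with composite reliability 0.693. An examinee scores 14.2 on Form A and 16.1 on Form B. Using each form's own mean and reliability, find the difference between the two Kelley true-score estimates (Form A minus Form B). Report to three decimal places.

T̂_A = 0.547(14.2) + 0.453(20.26) = 16.94518
T̂_B = 0.693(16.1) + 0.307(17.98) = 16.67716
T̂_A − T̂_B = 0.26802

0.268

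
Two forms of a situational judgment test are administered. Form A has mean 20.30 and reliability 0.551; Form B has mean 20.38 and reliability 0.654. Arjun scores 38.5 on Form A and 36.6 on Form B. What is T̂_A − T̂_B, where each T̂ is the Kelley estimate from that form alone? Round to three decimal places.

-0.660

T̂_A = 0.551(38.5) + 0.449(20.30) = 30.32820
T̂_B = 0.654(36.6) + 0.346(20.38) = 30.98788
T̂_A − T̂_B = -0.65968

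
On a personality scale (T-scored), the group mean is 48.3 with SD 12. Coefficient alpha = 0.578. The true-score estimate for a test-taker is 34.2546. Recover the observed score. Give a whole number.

T̂ = ρX + (1 − ρ)μ  ⇒  X = (T̂ − (1 − ρ)μ) / ρ
X = (34.2546 − 0.422 × 48.3) / 0.578 = (34.2546 − 20.3826) / 0.578 = 13.8720 / 0.578 = 24.00

24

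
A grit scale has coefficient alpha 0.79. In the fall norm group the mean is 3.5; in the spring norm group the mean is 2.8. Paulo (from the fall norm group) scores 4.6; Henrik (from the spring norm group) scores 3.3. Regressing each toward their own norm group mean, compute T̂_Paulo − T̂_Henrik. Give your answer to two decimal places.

T̂_Paulo = 0.79(4.6) + 0.21(3.5) = 4.3690
T̂_Henrik = 0.79(3.3) + 0.21(2.8) = 3.1950
Difference = 4.3690 − 3.1950 = 1.1740

1.17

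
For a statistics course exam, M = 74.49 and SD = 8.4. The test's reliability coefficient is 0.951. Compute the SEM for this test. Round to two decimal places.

SEM = SD · √(1 − ρ) = 8.4 × √0.049 = 8.4 × 0.2214 = 1.859

1.86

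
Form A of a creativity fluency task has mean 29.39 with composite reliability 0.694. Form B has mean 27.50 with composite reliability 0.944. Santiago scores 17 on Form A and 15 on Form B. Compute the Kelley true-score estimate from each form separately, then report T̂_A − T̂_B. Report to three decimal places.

T̂_A = 0.694(17) + 0.306(29.39) = 20.79134
T̂_B = 0.944(15) + 0.056(27.50) = 15.70000
T̂_A − T̂_B = 5.09134

5.091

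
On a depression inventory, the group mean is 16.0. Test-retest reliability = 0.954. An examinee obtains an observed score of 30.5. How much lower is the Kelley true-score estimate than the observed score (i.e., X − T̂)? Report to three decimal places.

T̂ = 0.954(30.5) + 0.046(16.0) = 29.0970 + 0.7360 = 29.83300 → 29.8330
X − T̂ = 30.5 − 29.8330 = 0.6670 → 0.667

0.667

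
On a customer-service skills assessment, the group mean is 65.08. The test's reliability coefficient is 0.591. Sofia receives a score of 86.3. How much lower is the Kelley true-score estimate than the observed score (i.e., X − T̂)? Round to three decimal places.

8.679

T̂ = ρX + (1 − ρ)μ
  = 0.591 × 86.3 + 0.409 × 65.08
  = 51.0033 + 26.61772
  = 77.62102
  ≈ 77.6210
X − T̂ = 86.3 − 77.6210 = 8.6790 → 8.679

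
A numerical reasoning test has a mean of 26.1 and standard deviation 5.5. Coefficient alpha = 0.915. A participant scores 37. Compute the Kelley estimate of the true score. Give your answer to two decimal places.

36.07

Regress the observed score toward the mean by the unreliability: T̂ = 0.915·37 + 0.085·26.1 = 33.855 + 2.2185 = 36.074.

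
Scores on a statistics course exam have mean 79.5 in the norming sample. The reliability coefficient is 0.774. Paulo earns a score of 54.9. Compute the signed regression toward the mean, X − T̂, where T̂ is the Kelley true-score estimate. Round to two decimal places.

T̂ = 0.774(54.9) + 0.226(79.5) = 42.4926 + 17.9670 = 60.4596 → 60.460
X − T̂ = 54.9 − 60.460 = -5.560 → -5.56

-5.56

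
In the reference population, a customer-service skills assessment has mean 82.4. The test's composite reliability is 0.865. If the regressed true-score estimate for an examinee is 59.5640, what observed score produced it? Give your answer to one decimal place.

56.0

T̂ = ρX + (1 − ρ)μ  ⇒  X = (T̂ − (1 − ρ)μ) / ρ
X = (59.5640 − 0.135 × 82.4) / 0.865 = (59.5640 − 11.1240) / 0.865 = 48.4400 / 0.865 = 56.000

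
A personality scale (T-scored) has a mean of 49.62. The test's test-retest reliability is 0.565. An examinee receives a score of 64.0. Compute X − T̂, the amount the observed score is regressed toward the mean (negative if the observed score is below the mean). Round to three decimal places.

6.255

T̂ = 0.565(64.0) + 0.435(49.62) = 36.1600 + 21.58470 = 57.74470 → 57.7447
X − T̂ = 64.0 − 57.7447 = 6.2553 → 6.255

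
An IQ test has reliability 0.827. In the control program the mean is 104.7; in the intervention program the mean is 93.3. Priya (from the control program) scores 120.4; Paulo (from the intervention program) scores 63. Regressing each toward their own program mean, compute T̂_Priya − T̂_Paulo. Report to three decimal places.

T̂_Priya = 0.827(120.4) + 0.173(104.7) = 117.68390
T̂_Paulo = 0.827(63) + 0.173(93.3) = 68.24190
Difference = 117.68390 − 68.24190 = 49.44200

49.442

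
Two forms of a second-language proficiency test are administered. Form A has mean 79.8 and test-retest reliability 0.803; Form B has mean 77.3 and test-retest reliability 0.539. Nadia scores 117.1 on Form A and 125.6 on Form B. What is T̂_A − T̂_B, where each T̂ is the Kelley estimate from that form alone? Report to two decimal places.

6.42

T̂_A = 0.803(117.1) + 0.197(79.8) = 109.7519
T̂_B = 0.539(125.6) + 0.461(77.3) = 103.3337
T̂_A − T̂_B = 6.4182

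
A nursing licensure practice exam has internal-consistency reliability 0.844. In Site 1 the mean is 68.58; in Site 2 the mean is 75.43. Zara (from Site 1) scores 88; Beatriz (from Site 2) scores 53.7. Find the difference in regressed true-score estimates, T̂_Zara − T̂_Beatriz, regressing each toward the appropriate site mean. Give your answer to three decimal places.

T̂_Zara = 0.844(88) + 0.156(68.58) = 84.97048
T̂_Beatriz = 0.844(53.7) + 0.156(75.43) = 57.08988
Difference = 84.97048 − 57.08988 = 27.88060

27.881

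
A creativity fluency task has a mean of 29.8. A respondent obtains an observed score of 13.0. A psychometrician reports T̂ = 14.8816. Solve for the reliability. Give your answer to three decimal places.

T̂ = ρX + (1 − ρ)μ  ⇒  T̂ − μ = ρ(X − μ)
ρ = (T̂ − μ)/(X − μ) = (14.8816 − 29.8) / (13.0 − 29.8) = -14.9184 / -16.8 = 0.88800

0.888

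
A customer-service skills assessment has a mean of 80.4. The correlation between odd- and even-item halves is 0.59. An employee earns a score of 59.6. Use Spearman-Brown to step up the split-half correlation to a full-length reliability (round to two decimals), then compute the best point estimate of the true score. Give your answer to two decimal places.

65.01

Spearman-Brown: ρ = 2r/(1 + r) = 2(0.59)/(1 + 0.59) = 1.180/1.59 = 0.7421 → 0.74
Kelley's formula gives T̂ = 0.74·59.6 + 0.26·80.4 = 44.104 + 20.904 = 65.008.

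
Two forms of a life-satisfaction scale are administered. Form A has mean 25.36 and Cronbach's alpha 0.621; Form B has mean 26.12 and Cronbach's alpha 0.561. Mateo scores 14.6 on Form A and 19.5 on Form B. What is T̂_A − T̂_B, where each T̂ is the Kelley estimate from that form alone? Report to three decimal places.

-3.728

T̂_A = 0.621(14.6) + 0.379(25.36) = 18.67804
T̂_B = 0.561(19.5) + 0.439(26.12) = 22.40618
T̂_A − T̂_B = -3.72814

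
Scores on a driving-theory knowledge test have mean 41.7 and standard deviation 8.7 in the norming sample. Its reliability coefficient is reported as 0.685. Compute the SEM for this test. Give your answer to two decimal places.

SEM = SD · √(1 − ρ) = 8.7 × √0.315 = 8.7 × 0.5612 = 4.883

4.88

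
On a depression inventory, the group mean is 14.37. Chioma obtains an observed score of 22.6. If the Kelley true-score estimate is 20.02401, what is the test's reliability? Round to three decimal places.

T̂ = ρX + (1 − ρ)μ  ⇒  T̂ − μ = ρ(X − μ)
ρ = (T̂ − μ)/(X − μ) = (20.02401 − 14.37) / (22.6 − 14.37) = 5.65401 / 8.23 = 0.68700

0.687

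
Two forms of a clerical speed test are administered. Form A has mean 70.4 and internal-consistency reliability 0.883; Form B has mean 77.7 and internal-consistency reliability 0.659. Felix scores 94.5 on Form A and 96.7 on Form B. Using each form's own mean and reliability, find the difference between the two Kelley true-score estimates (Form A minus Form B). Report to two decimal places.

1.46

T̂_A = 0.883(94.5) + 0.117(70.4) = 91.6803
T̂_B = 0.659(96.7) + 0.341(77.7) = 90.2210
T̂_A − T̂_B = 1.4593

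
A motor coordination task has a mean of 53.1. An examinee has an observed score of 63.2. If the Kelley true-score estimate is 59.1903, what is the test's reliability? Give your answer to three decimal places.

0.603

T̂ = ρX + (1 − ρ)μ  ⇒  T̂ − μ = ρ(X − μ)
ρ = (T̂ − μ)/(X − μ) = (59.1903 − 53.1) / (63.2 − 53.1) = 6.0903 / 10.1 = 0.60300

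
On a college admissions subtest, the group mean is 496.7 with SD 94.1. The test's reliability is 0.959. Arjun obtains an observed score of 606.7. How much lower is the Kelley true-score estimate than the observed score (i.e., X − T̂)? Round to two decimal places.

4.51

T̂ = 0.959(606.7) + 0.041(496.7) = 581.8253 + 20.3647 = 602.1900 → 602.190
X − T̂ = 606.7 − 602.190 = 4.510 → 4.51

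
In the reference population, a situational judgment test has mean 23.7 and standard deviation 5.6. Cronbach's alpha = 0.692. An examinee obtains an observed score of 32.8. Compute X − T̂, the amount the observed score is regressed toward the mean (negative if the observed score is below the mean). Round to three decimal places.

2.803

T̂ = 0.692(32.8) + 0.308(23.7) = 22.6976 + 7.2996 = 29.99720 → 29.9972
X − T̂ = 32.8 − 29.9972 = 2.8028 → 2.803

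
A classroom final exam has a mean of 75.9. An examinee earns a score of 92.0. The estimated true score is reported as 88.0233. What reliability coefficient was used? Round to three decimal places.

0.753

T̂ = ρX + (1 − ρ)μ  ⇒  T̂ − μ = ρ(X − μ)
ρ = (T̂ − μ)/(X − μ) = (88.0233 − 75.9) / (92.0 − 75.9) = 12.1233 / 16.1 = 0.75300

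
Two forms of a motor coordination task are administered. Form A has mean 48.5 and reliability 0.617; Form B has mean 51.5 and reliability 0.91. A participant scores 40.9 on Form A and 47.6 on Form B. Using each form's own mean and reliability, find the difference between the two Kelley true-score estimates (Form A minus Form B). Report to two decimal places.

T̂_A = 0.617(40.9) + 0.383(48.5) = 43.8108
T̂_B = 0.91(47.6) + 0.09(51.5) = 47.9510
T̂_A − T̂_B = -4.1402

-4.14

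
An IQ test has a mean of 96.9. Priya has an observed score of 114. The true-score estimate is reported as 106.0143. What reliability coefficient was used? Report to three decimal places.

0.533

T̂ = ρX + (1 − ρ)μ  ⇒  T̂ − μ = ρ(X − μ)
ρ = (T̂ − μ)/(X − μ) = (106.0143 − 96.9) / (114 − 96.9) = 9.1143 / 17.1 = 0.53300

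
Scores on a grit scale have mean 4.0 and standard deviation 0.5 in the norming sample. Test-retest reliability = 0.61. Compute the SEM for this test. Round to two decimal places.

SEM = SD · √(1 − ρ) = 0.5 × √0.39 = 0.5 × 0.6245 = 0.312

0.31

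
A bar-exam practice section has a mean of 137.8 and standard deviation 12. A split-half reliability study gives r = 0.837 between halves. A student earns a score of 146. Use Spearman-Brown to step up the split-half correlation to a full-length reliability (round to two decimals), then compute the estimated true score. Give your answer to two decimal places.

Spearman-Brown: ρ = 2r/(1 + r) = 2(0.837)/(1 + 0.837) = 1.6740/1.837 = 0.9113 → 0.91
Weight the observed score by reliability and the mean by (1 − reliability): T̂ = 0.91·146 + 0.09·137.8 = 132.86 + 12.402 = 145.262.

145.26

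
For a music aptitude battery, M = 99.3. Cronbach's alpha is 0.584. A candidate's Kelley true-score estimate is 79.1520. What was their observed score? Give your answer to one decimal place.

T̂ = ρX + (1 − ρ)μ  ⇒  X = (T̂ − (1 − ρ)μ) / ρ
X = (79.1520 − 0.416 × 99.3) / 0.584 = (79.1520 − 41.3088) / 0.584 = 37.8432 / 0.584 = 64.800

64.8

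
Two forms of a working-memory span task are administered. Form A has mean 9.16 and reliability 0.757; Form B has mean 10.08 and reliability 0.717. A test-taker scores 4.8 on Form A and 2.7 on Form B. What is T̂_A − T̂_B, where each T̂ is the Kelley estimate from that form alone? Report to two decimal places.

1.07

T̂_A = 0.757(4.8) + 0.243(9.16) = 5.8595
T̂_B = 0.717(2.7) + 0.283(10.08) = 4.7885
T̂_A − T̂_B = 1.0709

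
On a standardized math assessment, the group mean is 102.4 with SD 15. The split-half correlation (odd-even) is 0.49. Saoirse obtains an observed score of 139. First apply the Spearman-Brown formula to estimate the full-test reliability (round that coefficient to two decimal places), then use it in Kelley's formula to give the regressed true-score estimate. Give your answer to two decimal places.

Spearman-Brown: ρ = 2r/(1 + r) = 2(0.49)/(1 + 0.49) = 0.980/1.49 = 0.6577 → 0.66
T̂ = ρX + (1 − ρ)μ
  = 0.66 × 139 + 0.34 × 102.4
  = 91.74 + 34.816
  = 126.556
  ≈ 126.56

126.56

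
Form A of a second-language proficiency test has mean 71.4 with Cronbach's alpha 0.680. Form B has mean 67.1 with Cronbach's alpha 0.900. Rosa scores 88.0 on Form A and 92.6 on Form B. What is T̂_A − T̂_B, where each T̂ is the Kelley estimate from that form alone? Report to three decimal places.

-7.362

T̂_A = 0.680(88.0) + 0.320(71.4) = 82.68800
T̂_B = 0.900(92.6) + 0.100(67.1) = 90.05000
T̂_A − T̂_B = -7.36200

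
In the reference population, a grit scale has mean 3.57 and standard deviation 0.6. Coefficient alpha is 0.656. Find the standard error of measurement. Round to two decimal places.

SEM = SD · √(1 − ρ) = 0.6 × √0.344 = 0.6 × 0.5865 = 0.352

0.35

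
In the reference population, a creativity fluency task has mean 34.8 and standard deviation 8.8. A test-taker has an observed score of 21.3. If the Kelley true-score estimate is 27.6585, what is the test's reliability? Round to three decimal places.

T̂ = ρX + (1 − ρ)μ  ⇒  T̂ − μ = ρ(X − μ)
ρ = (T̂ − μ)/(X − μ) = (27.6585 − 34.8) / (21.3 − 34.8) = -7.1415 / -13.5 = 0.52900

0.529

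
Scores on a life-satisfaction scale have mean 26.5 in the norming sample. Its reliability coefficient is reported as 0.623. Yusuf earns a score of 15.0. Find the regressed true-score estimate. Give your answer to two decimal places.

Weight the observed score by reliability and the mean by (1 − reliability): T̂ = 0.623·15.0 + 0.377·26.5 = 9.3450 + 9.9905 = 19.336.

19.34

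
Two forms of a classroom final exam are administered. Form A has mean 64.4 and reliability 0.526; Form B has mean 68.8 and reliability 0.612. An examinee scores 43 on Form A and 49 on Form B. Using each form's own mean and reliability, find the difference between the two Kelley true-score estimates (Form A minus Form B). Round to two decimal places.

-3.54

T̂_A = 0.526(43) + 0.474(64.4) = 53.1436
T̂_B = 0.612(49) + 0.388(68.8) = 56.6824
T̂_A − T̂_B = -3.5388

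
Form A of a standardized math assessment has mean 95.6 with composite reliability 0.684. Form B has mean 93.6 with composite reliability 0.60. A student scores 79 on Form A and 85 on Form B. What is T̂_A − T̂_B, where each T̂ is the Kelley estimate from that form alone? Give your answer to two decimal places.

-4.19

T̂_A = 0.684(79) + 0.316(95.6) = 84.2456
T̂_B = 0.60(85) + 0.40(93.6) = 88.4400
T̂_A − T̂_B = -4.1944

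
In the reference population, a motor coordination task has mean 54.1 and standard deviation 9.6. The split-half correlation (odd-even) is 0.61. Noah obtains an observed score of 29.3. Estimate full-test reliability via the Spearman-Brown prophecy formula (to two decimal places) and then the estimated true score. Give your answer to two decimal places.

Spearman-Brown: ρ = 2r/(1 + r) = 2(0.61)/(1 + 0.61) = 1.220/1.61 = 0.7578 → 0.76
T̂ = 0.76(29.3) + 0.24(54.1) = 22.268 + 12.984 = 35.252 → 35.25

35.25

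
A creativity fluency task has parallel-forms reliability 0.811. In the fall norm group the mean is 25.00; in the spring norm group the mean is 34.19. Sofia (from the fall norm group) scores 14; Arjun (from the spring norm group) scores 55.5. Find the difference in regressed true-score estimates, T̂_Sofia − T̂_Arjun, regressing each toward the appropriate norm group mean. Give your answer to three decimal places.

T̂_Sofia = 0.811(14) + 0.189(25.00) = 16.07900
T̂_Arjun = 0.811(55.5) + 0.189(34.19) = 51.47241
Difference = 16.07900 − 51.47241 = -35.39341

-35.393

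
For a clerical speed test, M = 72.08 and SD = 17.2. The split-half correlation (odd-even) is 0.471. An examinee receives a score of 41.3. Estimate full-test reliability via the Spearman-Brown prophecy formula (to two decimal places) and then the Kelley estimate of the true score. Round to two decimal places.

Spearman-Brown: ρ = 2r/(1 + r) = 2(0.471)/(1 + 0.471) = 0.9420/1.471 = 0.6404 → 0.64
T̂ = 0.64(41.3) + 0.36(72.08) = 26.432 + 25.9488 = 52.381 → 52.38

52.38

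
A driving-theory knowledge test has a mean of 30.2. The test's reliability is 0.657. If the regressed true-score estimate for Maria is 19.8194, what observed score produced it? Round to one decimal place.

T̂ = ρX + (1 − ρ)μ  ⇒  X = (T̂ − (1 − ρ)μ) / ρ
X = (19.8194 − 0.343 × 30.2) / 0.657 = (19.8194 − 10.3586) / 0.657 = 9.4608 / 0.657 = 14.400

14.4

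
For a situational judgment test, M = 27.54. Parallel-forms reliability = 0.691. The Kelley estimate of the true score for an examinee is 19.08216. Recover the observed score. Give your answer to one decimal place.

15.3

T̂ = ρX + (1 − ρ)μ  ⇒  X = (T̂ − (1 − ρ)μ) / ρ
X = (19.08216 − 0.309 × 27.54) / 0.691 = (19.08216 − 8.50986) / 0.691 = 10.57230 / 0.691 = 15.300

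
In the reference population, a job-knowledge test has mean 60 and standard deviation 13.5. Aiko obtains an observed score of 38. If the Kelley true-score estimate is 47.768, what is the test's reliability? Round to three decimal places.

T̂ = ρX + (1 − ρ)μ  ⇒  T̂ − μ = ρ(X − μ)
ρ = (T̂ − μ)/(X − μ) = (47.768 − 60) / (38 − 60) = -12.232 / -22.0 = 0.55600

0.556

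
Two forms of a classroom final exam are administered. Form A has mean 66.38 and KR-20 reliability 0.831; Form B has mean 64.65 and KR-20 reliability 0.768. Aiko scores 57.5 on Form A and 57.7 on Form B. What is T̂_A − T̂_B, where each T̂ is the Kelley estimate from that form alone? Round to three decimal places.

T̂_A = 0.831(57.5) + 0.169(66.38) = 59.00072
T̂_B = 0.768(57.7) + 0.232(64.65) = 59.31240
T̂_A − T̂_B = -0.31168

-0.312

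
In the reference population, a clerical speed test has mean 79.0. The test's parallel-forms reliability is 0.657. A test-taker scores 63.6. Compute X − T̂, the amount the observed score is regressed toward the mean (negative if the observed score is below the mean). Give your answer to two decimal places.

-5.28

T̂ = ρX + (1 − ρ)μ
  = 0.657 × 63.6 + 0.343 × 79.0
  = 41.7852 + 27.0970
  = 68.8822
  ≈ 68.882
X − T̂ = 63.6 − 68.882 = -5.282 → -5.28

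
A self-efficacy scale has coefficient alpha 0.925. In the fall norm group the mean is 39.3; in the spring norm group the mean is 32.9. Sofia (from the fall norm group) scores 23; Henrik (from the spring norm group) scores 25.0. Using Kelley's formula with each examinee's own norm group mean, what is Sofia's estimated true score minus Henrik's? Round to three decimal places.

T̂_Sofia = 0.925(23) + 0.075(39.3) = 24.22250
T̂_Henrik = 0.925(25.0) + 0.075(32.9) = 25.59250
Difference = 24.22250 − 25.59250 = -1.37000

-1.370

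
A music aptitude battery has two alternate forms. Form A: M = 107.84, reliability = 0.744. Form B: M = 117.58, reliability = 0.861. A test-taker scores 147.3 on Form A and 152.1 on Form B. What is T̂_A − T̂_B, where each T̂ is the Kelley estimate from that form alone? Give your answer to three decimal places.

-10.103

T̂_A = 0.744(147.3) + 0.256(107.84) = 137.19824
T̂_B = 0.861(152.1) + 0.139(117.58) = 147.30172
T̂_A − T̂_B = -10.10348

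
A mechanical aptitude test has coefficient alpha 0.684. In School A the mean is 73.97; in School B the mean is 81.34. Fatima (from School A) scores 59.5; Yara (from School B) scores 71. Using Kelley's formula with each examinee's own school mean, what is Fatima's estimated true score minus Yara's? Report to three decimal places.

T̂_Fatima = 0.684(59.5) + 0.316(73.97) = 64.07252
T̂_Yara = 0.684(71) + 0.316(81.34) = 74.26744
Difference = 64.07252 − 74.26744 = -10.19492

-10.195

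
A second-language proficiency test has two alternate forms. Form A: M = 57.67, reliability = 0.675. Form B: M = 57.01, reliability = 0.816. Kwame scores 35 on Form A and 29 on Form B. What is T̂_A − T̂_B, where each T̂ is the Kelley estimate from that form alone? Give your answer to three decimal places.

8.214

T̂_A = 0.675(35) + 0.325(57.67) = 42.36775
T̂_B = 0.816(29) + 0.184(57.01) = 34.15384
T̂_A − T̂_B = 8.21391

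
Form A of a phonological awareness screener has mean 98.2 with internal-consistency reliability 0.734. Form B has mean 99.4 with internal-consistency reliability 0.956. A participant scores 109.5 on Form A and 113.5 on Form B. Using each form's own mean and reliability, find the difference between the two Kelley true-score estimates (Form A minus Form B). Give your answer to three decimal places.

T̂_A = 0.734(109.5) + 0.266(98.2) = 106.49420
T̂_B = 0.956(113.5) + 0.044(99.4) = 112.87960
T̂_A − T̂_B = -6.38540

-6.385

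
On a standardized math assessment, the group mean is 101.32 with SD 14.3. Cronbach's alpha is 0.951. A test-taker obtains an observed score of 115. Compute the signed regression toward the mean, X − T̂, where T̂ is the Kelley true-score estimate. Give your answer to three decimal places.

Kelley's formula gives T̂ = 0.951·115 + 0.049·101.32 = 109.365 + 4.96468 = 114.32968.
X − T̂ = 115 − 114.3297 = 0.6703 → 0.670

0.670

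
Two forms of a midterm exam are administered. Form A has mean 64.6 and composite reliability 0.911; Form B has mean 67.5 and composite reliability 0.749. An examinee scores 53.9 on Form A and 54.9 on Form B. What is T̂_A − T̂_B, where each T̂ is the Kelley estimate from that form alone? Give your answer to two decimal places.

-3.21

T̂_A = 0.911(53.9) + 0.089(64.6) = 54.8523
T̂_B = 0.749(54.9) + 0.251(67.5) = 58.0626
T̂_A − T̂_B = -3.2103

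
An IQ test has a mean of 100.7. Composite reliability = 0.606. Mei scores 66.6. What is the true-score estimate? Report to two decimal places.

T̂ = ρX + (1 − ρ)μ
  = 0.606 × 66.6 + 0.394 × 100.7
  = 40.3596 + 39.6758
  = 80.035
  ≈ 80.04

80.04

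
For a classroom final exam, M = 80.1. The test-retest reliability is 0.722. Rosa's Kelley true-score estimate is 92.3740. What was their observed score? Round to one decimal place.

T̂ = ρX + (1 − ρ)μ  ⇒  X = (T̂ − (1 − ρ)μ) / ρ
X = (92.3740 − 0.278 × 80.1) / 0.722 = (92.3740 − 22.2678) / 0.722 = 70.1062 / 0.722 = 97.100

97.1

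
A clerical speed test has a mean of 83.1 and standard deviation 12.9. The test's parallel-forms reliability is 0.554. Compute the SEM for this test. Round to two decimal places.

8.62

SEM = SD · √(1 − ρ) = 12.9 × √0.446 = 12.9 × 0.6678 = 8.615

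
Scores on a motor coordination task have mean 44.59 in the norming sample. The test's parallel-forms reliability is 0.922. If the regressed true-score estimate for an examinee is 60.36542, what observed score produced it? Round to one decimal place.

61.7

T̂ = ρX + (1 − ρ)μ  ⇒  X = (T̂ − (1 − ρ)μ) / ρ
X = (60.36542 − 0.078 × 44.59) / 0.922 = (60.36542 − 3.47802) / 0.922 = 56.88740 / 0.922 = 61.700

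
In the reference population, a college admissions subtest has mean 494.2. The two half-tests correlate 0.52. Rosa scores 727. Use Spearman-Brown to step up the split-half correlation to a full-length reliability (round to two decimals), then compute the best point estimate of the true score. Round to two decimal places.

652.50

Spearman-Brown: ρ = 2r/(1 + r) = 2(0.52)/(1 + 0.52) = 1.040/1.52 = 0.6842 → 0.68
Regress the observed score toward the mean by the unreliability: T̂ = 0.68·727 + 0.32·494.2 = 494.36 + 158.144 = 652.504.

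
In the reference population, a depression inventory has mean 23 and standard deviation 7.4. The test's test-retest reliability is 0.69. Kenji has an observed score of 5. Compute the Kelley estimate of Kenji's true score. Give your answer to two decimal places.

10.58

Regress the observed score toward the mean by the unreliability: T̂ = 0.69·5 + 0.31·23 = 3.45 + 7.13 = 10.580.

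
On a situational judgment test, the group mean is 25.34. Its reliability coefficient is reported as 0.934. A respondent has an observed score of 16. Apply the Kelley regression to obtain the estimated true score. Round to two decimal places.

16.62

T̂ = 0.934(16) + 0.066(25.34) = 14.944 + 1.67244 = 16.616 → 16.62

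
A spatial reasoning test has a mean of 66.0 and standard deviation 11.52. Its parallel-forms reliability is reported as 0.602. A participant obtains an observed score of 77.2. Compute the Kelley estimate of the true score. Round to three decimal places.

72.742

Kelley's formula gives T̂ = 0.602·77.2 + 0.398·66.0 = 46.4744 + 26.2680 = 72.7424.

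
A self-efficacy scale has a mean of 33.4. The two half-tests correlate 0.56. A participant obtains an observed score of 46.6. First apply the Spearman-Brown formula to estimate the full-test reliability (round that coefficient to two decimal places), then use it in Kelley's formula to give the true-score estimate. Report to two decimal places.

42.90

Spearman-Brown: ρ = 2r/(1 + r) = 2(0.56)/(1 + 0.56) = 1.120/1.56 = 0.7179 → 0.72
T̂ = ρX + (1 − ρ)μ
  = 0.72 × 46.6 + 0.28 × 33.4
  = 33.552 + 9.352
  = 42.904
  ≈ 42.90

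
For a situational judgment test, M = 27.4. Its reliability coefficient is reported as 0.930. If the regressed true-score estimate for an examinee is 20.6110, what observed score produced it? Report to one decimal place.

T̂ = ρX + (1 − ρ)μ  ⇒  X = (T̂ − (1 − ρ)μ) / ρ
X = (20.6110 − 0.070 × 27.4) / 0.930 = (20.6110 − 1.9180) / 0.930 = 18.6930 / 0.930 = 20.100

20.1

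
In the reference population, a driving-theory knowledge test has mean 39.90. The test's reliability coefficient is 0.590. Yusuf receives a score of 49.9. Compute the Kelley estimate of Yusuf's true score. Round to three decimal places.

Weight the observed score by reliability and the mean by (1 − reliability): T̂ = 0.590·49.9 + 0.410·39.90 = 29.4410 + 16.35900 = 45.8000.

45.800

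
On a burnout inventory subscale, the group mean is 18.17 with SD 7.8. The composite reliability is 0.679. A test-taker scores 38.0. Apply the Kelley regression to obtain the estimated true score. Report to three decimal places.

T̂ = 0.679(38.0) + 0.321(18.17) = 25.8020 + 5.83257 = 31.6346 → 31.635

31.635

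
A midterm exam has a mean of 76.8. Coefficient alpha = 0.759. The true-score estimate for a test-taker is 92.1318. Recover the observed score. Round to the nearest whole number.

97

T̂ = ρX + (1 − ρ)μ  ⇒  X = (T̂ − (1 − ρ)μ) / ρ
X = (92.1318 − 0.241 × 76.8) / 0.759 = (92.1318 − 18.5088) / 0.759 = 73.6230 / 0.759 = 97.00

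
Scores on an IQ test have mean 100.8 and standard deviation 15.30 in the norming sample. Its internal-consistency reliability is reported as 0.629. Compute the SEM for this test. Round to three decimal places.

SEM = SD · √(1 − ρ) = 15.30 × √0.371 = 15.30 × 0.6091 = 9.3192

9.319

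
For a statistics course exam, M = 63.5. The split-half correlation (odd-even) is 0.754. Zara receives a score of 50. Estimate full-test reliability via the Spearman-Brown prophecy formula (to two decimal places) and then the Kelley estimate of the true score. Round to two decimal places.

51.89

Spearman-Brown: ρ = 2r/(1 + r) = 2(0.754)/(1 + 0.754) = 1.5080/1.754 = 0.8597 → 0.86
T̂ = 0.86(50) + 0.14(63.5) = 43.00 + 8.890 = 51.890 → 51.89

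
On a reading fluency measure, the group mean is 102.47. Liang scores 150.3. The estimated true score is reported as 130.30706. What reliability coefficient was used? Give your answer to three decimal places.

0.582

T̂ = ρX + (1 − ρ)μ  ⇒  T̂ − μ = ρ(X − μ)
ρ = (T̂ − μ)/(X − μ) = (130.30706 − 102.47) / (150.3 − 102.47) = 27.83706 / 47.83 = 0.58200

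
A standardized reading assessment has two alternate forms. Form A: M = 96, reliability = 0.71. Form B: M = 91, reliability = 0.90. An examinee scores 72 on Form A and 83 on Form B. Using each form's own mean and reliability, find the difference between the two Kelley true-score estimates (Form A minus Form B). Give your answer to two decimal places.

T̂_A = 0.71(72) + 0.29(96) = 78.9600
T̂_B = 0.90(83) + 0.10(91) = 83.8000
T̂_A − T̂_B = -4.8400

-4.84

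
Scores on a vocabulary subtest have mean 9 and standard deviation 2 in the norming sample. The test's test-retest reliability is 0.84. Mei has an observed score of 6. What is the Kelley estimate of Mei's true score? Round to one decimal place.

6.5

T̂ = 0.84(6) + 0.16(9) = 5.04 + 1.44 = 6.48 → 6.5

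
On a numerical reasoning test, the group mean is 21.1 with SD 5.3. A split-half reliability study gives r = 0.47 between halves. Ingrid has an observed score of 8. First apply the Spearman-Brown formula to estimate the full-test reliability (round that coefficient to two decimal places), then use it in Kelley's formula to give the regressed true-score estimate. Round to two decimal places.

12.72

Spearman-Brown: ρ = 2r/(1 + r) = 2(0.47)/(1 + 0.47) = 0.940/1.47 = 0.6395 → 0.64
Weight the observed score by reliability and the mean by (1 − reliability): T̂ = 0.64·8 + 0.36·21.1 = 5.12 + 7.596 = 12.716.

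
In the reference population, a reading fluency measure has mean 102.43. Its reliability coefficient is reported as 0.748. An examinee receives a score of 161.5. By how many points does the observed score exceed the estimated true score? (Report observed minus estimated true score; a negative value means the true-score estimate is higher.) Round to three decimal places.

14.886

Regress the observed score toward the mean by the unreliability: T̂ = 0.748·161.5 + 0.252·102.43 = 120.8020 + 25.81236 = 146.61436.
X − T̂ = 161.5 − 146.6144 = 14.8856 → 14.886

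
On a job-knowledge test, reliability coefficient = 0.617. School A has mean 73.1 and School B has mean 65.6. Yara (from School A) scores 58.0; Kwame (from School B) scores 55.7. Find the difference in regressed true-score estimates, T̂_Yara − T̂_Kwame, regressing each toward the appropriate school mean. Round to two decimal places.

4.29

T̂_Yara = 0.617(58.0) + 0.383(73.1) = 63.7833
T̂_Kwame = 0.617(55.7) + 0.383(65.6) = 59.4917
Difference = 63.7833 − 59.4917 = 4.2916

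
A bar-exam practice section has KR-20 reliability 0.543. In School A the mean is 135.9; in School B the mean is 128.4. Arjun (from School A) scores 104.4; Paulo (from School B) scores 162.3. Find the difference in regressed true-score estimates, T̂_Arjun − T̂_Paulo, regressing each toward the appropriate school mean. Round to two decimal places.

-28.01

T̂_Arjun = 0.543(104.4) + 0.457(135.9) = 118.7955
T̂_Paulo = 0.543(162.3) + 0.457(128.4) = 146.8077
Difference = 118.7955 − 146.8077 = -28.0122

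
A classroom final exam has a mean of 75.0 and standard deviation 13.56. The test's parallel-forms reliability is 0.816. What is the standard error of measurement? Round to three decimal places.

SEM = SD · √(1 − ρ) = 13.56 × √0.184 = 13.56 × 0.4290 = 5.8166

5.817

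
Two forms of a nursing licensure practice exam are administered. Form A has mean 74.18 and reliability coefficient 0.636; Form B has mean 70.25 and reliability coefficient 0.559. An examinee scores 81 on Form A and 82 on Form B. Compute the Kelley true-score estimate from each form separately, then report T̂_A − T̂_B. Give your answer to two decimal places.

1.70

T̂_A = 0.636(81) + 0.364(74.18) = 78.5175
T̂_B = 0.559(82) + 0.441(70.25) = 76.8183
T̂_A − T̂_B = 1.6993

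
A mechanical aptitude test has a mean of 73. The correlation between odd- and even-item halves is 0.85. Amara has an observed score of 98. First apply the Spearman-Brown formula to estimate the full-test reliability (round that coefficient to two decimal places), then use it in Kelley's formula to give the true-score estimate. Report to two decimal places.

Spearman-Brown: ρ = 2r/(1 + r) = 2(0.85)/(1 + 0.85) = 1.700/1.85 = 0.9189 → 0.92
T̂ = 0.92(98) + 0.08(73) = 90.16 + 5.84 = 96.000 → 96.00

96.00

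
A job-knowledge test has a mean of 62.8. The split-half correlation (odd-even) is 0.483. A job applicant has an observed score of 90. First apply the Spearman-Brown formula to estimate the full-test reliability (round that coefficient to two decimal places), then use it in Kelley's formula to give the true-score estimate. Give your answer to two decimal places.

Spearman-Brown: ρ = 2r/(1 + r) = 2(0.483)/(1 + 0.483) = 0.9660/1.483 = 0.6514 → 0.65
T̂ = ρX + (1 − ρ)μ
  = 0.65 × 90 + 0.35 × 62.8
  = 58.50 + 21.980
  = 80.480
  ≈ 80.48

80.48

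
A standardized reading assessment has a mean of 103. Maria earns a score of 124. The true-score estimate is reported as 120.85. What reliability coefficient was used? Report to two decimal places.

T̂ = ρX + (1 − ρ)μ  ⇒  T̂ − μ = ρ(X − μ)
ρ = (T̂ − μ)/(X − μ) = (120.85 − 103) / (124 − 103) = 17.85 / 21.0 = 0.8500

0.85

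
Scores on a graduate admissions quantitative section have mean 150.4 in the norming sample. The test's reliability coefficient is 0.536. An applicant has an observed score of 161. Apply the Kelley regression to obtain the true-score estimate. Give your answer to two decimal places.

T̂ = ρX + (1 − ρ)μ
  = 0.536 × 161 + 0.464 × 150.4
  = 86.296 + 69.7856
  = 156.082
  ≈ 156.08

156.08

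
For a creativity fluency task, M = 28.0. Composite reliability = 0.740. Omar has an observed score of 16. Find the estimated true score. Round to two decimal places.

T̂ = ρX + (1 − ρ)μ
  = 0.740 × 16 + 0.260 × 28.0
  = 11.840 + 7.2800
  = 19.120
  ≈ 19.12

19.12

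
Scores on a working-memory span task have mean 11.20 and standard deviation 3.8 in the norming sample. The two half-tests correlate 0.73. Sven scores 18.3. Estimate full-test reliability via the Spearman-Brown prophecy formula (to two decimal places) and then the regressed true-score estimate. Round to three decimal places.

17.164

Spearman-Brown: ρ = 2r/(1 + r) = 2(0.73)/(1 + 0.73) = 1.460/1.73 = 0.8439 → 0.84
Kelley's formula gives T̂ = 0.84·18.3 + 0.16·11.20 = 15.372 + 1.7920 = 17.1640.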